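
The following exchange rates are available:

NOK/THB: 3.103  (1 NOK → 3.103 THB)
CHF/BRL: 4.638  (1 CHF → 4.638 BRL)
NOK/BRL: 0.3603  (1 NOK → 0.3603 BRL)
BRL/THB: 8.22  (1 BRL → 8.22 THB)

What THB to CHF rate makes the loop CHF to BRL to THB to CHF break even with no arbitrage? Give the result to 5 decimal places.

Known legs of the cycle: 4.638 × 8.22 = 38.12436
For no arbitrage the full-cycle product must be 1, so the missing rate is 1 / 38.12436 ≈ 0.0262299.

0.02623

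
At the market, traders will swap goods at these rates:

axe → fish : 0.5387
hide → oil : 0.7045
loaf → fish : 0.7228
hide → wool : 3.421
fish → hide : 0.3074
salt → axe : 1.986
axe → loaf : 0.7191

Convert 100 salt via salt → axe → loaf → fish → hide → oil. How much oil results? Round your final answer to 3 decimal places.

22.355

100 salt × 1.986 = 198.6 axe
198.6 axe × 0.7191 = 142.81326 loaf
142.81326 loaf × 0.7228 = 103.225424328 fish
103.225424328 fish × 0.3074 = 31.7314954384272 hide
31.7314954384272 hide × 0.7045 = 22.3548385363719624 oil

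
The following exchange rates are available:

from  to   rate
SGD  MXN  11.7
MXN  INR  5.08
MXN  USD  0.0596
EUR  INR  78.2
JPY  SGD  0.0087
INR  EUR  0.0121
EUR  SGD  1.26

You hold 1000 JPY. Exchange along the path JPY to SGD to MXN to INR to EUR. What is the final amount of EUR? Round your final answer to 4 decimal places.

1000 JPY × 0.0087 = 8.7 SGD
8.7 SGD × 11.7 = 101.79 MXN
101.79 MXN × 5.08 = 517.0932 INR
517.0932 INR × 0.0121 = 6.25682772 EUR

6.2568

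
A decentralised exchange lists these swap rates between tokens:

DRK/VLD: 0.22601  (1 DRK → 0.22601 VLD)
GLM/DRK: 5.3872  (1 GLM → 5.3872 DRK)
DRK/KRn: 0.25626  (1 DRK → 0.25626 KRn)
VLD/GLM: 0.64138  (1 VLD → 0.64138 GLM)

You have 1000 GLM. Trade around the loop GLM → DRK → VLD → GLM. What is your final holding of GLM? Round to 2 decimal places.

1000 GLM × 5.3872 = 5387.2 DRK
5387.2 DRK × 0.22601 = 1217.561072 VLD
1217.561072 VLD × 0.64138 = 780.91932035936 GLM

780.92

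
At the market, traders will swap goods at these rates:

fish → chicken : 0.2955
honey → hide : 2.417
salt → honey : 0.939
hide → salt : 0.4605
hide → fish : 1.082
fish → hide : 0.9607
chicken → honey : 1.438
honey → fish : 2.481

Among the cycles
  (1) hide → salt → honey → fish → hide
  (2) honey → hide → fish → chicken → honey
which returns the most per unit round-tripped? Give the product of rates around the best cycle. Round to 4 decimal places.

1.1113

(1) 0.4605 × 0.939 × 2.481 × 0.9607 = 1.03065
(2) 2.417 × 1.082 × 0.2955 × 1.438 = 1.11127
Highest is cycle (2) at 1.1113 (>1, arbitrage).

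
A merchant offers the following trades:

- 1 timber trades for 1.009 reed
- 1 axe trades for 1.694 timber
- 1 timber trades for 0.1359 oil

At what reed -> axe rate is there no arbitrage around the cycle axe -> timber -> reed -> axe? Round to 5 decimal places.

Known legs of the cycle: 1.694 × 1.009 = 1.709246
For no arbitrage the full-cycle product must be 1, so the missing rate is 1 / 1.709246 ≈ 0.5850533.

0.58505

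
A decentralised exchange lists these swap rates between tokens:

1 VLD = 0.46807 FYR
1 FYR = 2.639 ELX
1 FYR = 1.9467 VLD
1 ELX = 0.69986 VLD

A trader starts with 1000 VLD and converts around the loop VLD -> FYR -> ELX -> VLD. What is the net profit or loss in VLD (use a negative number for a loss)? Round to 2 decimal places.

-135.51

1000 VLD × 0.46807 = 468.07 FYR
468.07 FYR × 2.639 = 1235.23673 ELX
1235.23673 ELX × 0.69986 = 864.4927778578 VLD
Net change: 864.4927778578 − 1000 = -135.5072221422 VLD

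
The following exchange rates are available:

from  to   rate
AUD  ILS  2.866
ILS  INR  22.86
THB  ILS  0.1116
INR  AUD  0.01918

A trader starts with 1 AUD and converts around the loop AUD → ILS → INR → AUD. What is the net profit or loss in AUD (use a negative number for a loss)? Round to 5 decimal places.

0.25661

1 AUD × 2.866 = 2.866 ILS
2.866 ILS × 22.86 = 65.51676 INR
65.51676 INR × 0.01918 = 1.2566114568 AUD
Net change: 1.2566114568 − 1 = 0.2566114568 AUD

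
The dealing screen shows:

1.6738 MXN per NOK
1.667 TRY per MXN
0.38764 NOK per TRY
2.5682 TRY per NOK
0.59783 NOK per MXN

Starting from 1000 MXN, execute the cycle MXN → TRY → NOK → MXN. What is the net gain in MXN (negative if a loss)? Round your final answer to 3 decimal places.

81.603

1000 MXN × 1.667 = 1667 TRY
1667 TRY × 0.38764 = 646.19588 NOK
646.19588 NOK × 1.6738 = 1081.602663944 MXN
Net change: 1081.602663944 − 1000 = 81.602663944 MXN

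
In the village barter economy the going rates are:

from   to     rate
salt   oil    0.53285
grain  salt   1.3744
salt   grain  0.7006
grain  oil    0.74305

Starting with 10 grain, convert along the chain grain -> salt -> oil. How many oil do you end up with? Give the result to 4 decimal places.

10 grain × 1.3744 = 13.744 salt
13.744 salt × 0.53285 = 7.3234904 oil

7.3235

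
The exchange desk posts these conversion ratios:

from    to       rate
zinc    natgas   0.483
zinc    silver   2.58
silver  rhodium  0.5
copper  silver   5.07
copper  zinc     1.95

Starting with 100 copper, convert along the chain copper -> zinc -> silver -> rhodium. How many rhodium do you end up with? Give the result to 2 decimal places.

251.55

100 copper × 1.95 = 195 zinc
195 zinc × 2.58 = 503.1 silver
503.1 silver × 0.5 = 251.55 rhodium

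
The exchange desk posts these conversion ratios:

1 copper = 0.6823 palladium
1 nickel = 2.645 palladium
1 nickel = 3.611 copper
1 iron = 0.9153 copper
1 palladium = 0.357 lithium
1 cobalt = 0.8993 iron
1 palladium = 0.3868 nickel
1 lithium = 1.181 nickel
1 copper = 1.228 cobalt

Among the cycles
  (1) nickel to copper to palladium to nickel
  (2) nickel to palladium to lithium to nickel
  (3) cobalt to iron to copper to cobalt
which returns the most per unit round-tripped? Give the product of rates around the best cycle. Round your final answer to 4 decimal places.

1.1152

(1) 3.611 × 0.6823 × 0.3868 = 0.95299
(2) 2.645 × 0.357 × 1.181 = 1.11518
(3) 0.8993 × 0.9153 × 1.228 = 1.01080
Highest is cycle (2) at 1.1152 (>1, arbitrage).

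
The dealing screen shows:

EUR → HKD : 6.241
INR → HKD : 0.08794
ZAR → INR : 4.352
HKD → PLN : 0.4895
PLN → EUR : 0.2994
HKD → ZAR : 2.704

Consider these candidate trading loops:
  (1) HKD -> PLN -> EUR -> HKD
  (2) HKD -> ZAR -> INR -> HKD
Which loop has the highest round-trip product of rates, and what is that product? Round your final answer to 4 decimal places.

1.0349

(1) 0.4895 × 0.2994 × 6.241 = 0.91466
(2) 2.704 × 4.352 × 0.08794 = 1.03486
Highest is cycle (2) at 1.0349 (>1, arbitrage).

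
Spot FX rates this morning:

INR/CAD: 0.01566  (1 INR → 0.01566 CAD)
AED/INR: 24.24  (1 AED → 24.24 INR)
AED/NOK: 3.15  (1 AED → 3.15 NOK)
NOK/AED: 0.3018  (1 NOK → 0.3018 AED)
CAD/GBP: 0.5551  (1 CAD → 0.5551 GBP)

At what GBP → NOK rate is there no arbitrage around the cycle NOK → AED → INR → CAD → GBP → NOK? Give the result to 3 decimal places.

15.725

Known legs of the cycle: 0.3018 × 24.24 × 0.01566 × 0.5551 = 0.063593808681312
For no arbitrage the full-cycle product must be 1, so the missing rate is 1 / 0.063593808681312 ≈ 15.72480.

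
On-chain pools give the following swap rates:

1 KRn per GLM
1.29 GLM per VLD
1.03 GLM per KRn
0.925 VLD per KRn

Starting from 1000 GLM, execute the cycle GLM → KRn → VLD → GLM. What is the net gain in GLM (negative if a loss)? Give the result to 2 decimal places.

193.25

1000 GLM × 1 = 1000 KRn
1000 KRn × 0.925 = 925 VLD
925 VLD × 1.29 = 1193.25 GLM
Net change: 1193.25 − 1000 = 193.25 GLM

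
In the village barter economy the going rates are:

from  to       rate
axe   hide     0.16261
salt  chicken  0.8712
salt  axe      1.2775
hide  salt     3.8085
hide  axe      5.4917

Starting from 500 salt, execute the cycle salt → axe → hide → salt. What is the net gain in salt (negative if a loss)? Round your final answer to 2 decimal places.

-104.42

500 salt × 1.2775 = 638.75 axe
638.75 axe × 0.16261 = 103.8671375 hide
103.8671375 hide × 3.8085 = 395.57799316875 salt
Net change: 395.57799316875 − 500 = -104.42200683125 salt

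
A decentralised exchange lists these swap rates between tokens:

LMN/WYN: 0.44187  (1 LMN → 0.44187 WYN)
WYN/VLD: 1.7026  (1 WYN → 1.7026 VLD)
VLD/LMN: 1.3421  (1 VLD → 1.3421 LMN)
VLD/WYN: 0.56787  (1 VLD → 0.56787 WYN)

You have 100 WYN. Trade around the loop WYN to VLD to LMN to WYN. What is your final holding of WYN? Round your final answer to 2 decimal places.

100.97

100 WYN × 1.7026 = 170.26 VLD
170.26 VLD × 1.3421 = 228.505946 LMN
228.505946 LMN × 0.44187 = 100.96992235902 WYN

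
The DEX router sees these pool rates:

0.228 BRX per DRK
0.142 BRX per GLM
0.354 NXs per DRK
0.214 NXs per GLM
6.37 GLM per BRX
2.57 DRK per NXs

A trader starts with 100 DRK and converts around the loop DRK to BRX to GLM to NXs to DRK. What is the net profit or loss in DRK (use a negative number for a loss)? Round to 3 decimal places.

100 DRK × 0.228 = 22.8 BRX
22.8 BRX × 6.37 = 145.236 GLM
145.236 GLM × 0.214 = 31.080504 NXs
31.080504 NXs × 2.57 = 79.87689528 DRK
Net change: 79.87689528 − 100 = -20.12310472 DRK

-20.123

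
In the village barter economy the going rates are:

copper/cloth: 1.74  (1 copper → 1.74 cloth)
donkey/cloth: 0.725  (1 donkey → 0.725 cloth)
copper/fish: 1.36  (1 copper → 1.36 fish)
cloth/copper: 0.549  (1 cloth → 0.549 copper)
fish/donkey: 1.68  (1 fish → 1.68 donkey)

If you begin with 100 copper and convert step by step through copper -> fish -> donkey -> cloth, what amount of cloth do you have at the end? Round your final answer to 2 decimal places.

100 copper × 1.36 = 136 fish
136 fish × 1.68 = 228.48 donkey
228.48 donkey × 0.725 = 165.648 cloth

165.65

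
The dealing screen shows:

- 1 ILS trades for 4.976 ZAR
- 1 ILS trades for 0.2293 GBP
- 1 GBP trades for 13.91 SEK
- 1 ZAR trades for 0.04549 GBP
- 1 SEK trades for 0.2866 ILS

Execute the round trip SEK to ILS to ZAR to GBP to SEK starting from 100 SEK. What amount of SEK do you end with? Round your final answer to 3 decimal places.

90.240

100 SEK × 0.2866 = 28.66 ILS
28.66 ILS × 4.976 = 142.61216 ZAR
142.61216 ZAR × 0.04549 = 6.4874271584 GBP
6.4874271584 GBP × 13.91 = 90.240111773344 SEK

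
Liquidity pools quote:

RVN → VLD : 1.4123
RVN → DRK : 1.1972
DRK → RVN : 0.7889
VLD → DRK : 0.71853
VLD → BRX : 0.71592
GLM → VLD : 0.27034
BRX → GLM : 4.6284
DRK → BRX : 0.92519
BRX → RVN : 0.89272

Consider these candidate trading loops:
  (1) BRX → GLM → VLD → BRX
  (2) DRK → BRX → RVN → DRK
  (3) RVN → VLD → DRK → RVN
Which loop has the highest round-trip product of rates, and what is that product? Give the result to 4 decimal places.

(1) 4.6284 × 0.27034 × 0.71592 = 0.89579
(2) 0.92519 × 0.89272 × 1.1972 = 0.98881
(3) 1.4123 × 0.71853 × 0.7889 = 0.80056
Highest is cycle (2) at 0.9888 (≤1, no arbitrage).

0.9888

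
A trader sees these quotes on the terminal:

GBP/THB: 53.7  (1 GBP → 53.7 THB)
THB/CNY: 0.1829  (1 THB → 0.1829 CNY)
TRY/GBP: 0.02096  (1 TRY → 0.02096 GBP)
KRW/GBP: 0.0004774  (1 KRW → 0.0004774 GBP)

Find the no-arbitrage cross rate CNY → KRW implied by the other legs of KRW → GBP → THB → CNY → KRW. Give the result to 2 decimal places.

Known legs of the cycle: 0.0004774 × 53.7 × 0.1829 = 0.004688893902
For no arbitrage the full-cycle product must be 1, so the missing rate is 1 / 0.004688893902 ≈ 213.2699.

213.27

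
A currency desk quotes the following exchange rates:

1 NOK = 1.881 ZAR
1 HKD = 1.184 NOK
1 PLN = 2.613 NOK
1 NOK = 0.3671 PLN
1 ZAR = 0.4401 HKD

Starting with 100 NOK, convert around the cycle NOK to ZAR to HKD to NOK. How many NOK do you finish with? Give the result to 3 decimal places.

100 NOK × 1.881 = 188.1 ZAR
188.1 ZAR × 0.4401 = 82.78281 HKD
82.78281 HKD × 1.184 = 98.01484704 NOK

98.015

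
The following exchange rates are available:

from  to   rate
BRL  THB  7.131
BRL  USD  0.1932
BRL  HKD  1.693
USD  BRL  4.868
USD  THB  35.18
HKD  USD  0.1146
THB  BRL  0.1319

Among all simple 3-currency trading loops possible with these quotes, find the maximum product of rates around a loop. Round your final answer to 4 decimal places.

USD→BRL→HKD→USD: 4.868 × 1.693 × 0.1146 = 0.94448
USD→THB→BRL→USD: 35.18 × 0.1319 × 0.1932 = 0.89649
Maximum is USD→BRL→HKD→USD at 0.9445; no arbitrage — every cycle loses value.

0.9445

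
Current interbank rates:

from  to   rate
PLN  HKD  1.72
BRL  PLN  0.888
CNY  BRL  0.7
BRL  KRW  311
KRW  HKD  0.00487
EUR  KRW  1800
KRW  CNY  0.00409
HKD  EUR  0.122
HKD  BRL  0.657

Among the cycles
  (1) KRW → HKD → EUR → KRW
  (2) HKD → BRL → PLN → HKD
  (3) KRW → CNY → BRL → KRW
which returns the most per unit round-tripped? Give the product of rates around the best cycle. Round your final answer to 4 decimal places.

(1) 0.00487 × 0.122 × 1800 = 1.06945
(2) 0.657 × 0.888 × 1.72 = 1.00348
(3) 0.00409 × 0.7 × 311 = 0.89039
Highest is cycle (1) at 1.0695 (>1, arbitrage).

1.0695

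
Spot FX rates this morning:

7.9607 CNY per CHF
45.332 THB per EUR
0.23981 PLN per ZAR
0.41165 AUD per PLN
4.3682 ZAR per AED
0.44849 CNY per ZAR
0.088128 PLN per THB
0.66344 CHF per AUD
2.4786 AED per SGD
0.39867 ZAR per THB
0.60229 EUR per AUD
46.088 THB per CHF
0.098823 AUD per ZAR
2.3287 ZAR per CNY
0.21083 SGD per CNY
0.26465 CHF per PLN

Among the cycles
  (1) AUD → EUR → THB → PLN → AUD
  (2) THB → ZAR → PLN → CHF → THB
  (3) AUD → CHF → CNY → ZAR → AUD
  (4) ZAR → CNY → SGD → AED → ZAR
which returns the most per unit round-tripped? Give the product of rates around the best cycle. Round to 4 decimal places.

1.2154

(1) 0.60229 × 45.332 × 0.088128 × 0.41165 = 0.99050
(2) 0.39867 × 0.23981 × 0.26465 × 46.088 = 1.16611
(3) 0.66344 × 7.9607 × 2.3287 × 0.098823 = 1.21541
(4) 0.44849 × 0.21083 × 2.4786 × 4.3682 = 1.02375
Highest is cycle (3) at 1.2154 (>1, arbitrage).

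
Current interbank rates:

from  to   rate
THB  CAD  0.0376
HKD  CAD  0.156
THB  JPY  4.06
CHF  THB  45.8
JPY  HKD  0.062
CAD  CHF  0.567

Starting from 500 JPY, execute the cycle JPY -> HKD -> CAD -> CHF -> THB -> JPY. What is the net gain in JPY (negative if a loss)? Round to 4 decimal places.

9.8716

500 JPY × 0.062 = 31 HKD
31 HKD × 0.156 = 4.836 CAD
4.836 CAD × 0.567 = 2.742012 CHF
2.742012 CHF × 45.8 = 125.5841496 THB
125.5841496 THB × 4.06 = 509.871647376 JPY
Net change: 509.871647376 − 500 = 9.871647376 JPY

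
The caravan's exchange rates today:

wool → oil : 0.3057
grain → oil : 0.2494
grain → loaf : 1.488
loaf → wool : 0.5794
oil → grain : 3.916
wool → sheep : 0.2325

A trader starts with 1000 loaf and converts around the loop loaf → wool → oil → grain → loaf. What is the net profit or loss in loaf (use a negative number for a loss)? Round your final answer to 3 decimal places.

32.095

1000 loaf × 0.5794 = 579.4 wool
579.4 wool × 0.3057 = 177.12258 oil
177.12258 oil × 3.916 = 693.61202328 grain
693.61202328 grain × 1.488 = 1032.09469064064 loaf
Net change: 1032.09469064064 − 1000 = 32.09469064064 loaf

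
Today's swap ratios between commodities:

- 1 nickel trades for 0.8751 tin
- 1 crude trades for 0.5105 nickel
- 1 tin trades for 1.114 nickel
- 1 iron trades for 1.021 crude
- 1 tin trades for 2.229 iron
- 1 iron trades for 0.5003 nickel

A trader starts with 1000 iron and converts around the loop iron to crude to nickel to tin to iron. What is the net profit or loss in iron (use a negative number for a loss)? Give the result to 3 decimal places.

16.692

1000 iron × 1.021 = 1021 crude
1021 crude × 0.5105 = 521.2205 nickel
521.2205 nickel × 0.8751 = 456.12005955 tin
456.12005955 tin × 2.229 = 1016.69161273695 iron
Net change: 1016.69161273695 − 1000 = 16.69161273695 iron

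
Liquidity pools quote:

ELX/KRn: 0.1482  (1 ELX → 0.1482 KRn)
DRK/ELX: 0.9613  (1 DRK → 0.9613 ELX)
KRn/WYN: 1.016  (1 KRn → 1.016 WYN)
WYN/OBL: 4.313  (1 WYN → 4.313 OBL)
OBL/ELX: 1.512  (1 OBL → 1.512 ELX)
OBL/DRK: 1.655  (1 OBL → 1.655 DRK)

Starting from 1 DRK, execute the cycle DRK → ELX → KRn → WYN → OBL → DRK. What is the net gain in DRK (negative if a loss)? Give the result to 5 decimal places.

1 DRK × 0.9613 = 0.9613 ELX
0.9613 ELX × 0.1482 = 0.14246466 KRn
0.14246466 KRn × 1.016 = 0.14474409456 WYN
0.14474409456 WYN × 4.313 = 0.62428127983728 OBL
0.62428127983728 OBL × 1.655 = 1.0331855181306984 DRK
Net change: 1.0331855181306984 − 1 = 0.0331855181306984 DRK

0.03319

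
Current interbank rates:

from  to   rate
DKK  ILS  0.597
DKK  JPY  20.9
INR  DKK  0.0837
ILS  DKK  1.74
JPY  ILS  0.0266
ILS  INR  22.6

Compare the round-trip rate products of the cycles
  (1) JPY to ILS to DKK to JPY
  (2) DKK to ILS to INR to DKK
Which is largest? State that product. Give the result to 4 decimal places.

1.1293

(1) 0.0266 × 1.74 × 20.9 = 0.96734
(2) 0.597 × 22.6 × 0.0837 = 1.12930
Highest is cycle (2) at 1.1293 (>1, arbitrage).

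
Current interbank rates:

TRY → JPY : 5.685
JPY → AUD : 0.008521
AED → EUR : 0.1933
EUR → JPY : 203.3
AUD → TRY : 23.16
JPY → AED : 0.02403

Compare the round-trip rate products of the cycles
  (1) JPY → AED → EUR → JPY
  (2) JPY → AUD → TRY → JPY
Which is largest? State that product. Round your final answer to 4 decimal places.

(1) 0.02403 × 0.1933 × 203.3 = 0.94433
(2) 0.008521 × 23.16 × 5.685 = 1.12191
Highest is cycle (2) at 1.1219 (>1, arbitrage).

1.1219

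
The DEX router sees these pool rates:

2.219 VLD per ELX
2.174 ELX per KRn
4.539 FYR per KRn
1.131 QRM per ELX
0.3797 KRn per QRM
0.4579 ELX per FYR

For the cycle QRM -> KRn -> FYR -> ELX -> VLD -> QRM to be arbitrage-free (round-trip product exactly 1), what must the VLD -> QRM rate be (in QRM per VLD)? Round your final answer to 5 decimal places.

0.57105

Known legs of the cycle: 0.3797 × 4.539 × 0.4579 × 2.219 = 1.75117168180983
For no arbitrage the full-cycle product must be 1, so the missing rate is 1 / 1.75117168180983 ≈ 0.5710462.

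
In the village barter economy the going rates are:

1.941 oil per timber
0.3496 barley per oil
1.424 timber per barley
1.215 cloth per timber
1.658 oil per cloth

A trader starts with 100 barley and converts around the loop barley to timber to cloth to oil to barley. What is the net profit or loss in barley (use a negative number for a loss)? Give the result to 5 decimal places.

0.28644

100 barley × 1.424 = 142.4 timber
142.4 timber × 1.215 = 173.016 cloth
173.016 cloth × 1.658 = 286.860528 oil
286.860528 oil × 0.3496 = 100.2864405888 barley
Net change: 100.2864405888 − 100 = 0.2864405888 barley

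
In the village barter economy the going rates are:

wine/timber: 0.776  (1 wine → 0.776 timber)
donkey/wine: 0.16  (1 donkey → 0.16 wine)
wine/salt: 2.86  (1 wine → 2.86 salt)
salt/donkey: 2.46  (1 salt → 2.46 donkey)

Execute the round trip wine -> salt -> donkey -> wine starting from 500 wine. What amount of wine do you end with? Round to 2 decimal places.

562.85

500 wine × 2.86 = 1430 salt
1430 salt × 2.46 = 3517.8 donkey
3517.8 donkey × 0.16 = 562.848 wine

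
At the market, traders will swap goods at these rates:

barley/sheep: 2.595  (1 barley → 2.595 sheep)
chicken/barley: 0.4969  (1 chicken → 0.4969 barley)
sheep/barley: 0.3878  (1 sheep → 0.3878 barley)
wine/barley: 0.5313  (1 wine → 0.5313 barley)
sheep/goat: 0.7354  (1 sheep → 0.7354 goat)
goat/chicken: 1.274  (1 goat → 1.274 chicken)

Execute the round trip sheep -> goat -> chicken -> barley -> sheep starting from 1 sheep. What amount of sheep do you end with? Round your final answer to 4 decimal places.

1.2081

1 sheep × 0.7354 = 0.7354 goat
0.7354 goat × 1.274 = 0.9368996 chicken
0.9368996 chicken × 0.4969 = 0.46554541124 barley
0.46554541124 barley × 2.595 = 1.2080903421678 sheep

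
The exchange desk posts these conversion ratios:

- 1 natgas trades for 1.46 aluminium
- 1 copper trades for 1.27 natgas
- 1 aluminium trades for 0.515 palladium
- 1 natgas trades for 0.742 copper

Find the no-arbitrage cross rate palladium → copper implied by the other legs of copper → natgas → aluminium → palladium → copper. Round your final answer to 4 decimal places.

1.0472

Known legs of the cycle: 1.27 × 1.46 × 0.515 = 0.954913
For no arbitrage the full-cycle product must be 1, so the missing rate is 1 / 0.954913 ≈ 1.047216.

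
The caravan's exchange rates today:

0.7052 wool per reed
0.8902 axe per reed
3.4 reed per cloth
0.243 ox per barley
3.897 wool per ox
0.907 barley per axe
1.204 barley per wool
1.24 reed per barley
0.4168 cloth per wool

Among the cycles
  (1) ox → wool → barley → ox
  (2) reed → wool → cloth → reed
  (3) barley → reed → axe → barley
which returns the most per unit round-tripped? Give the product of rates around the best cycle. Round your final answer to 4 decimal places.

(1) 3.897 × 1.204 × 0.243 = 1.14015
(2) 0.7052 × 0.4168 × 3.4 = 0.99935
(3) 1.24 × 0.8902 × 0.907 = 1.00119
Highest is cycle (1) at 1.1402 (>1, arbitrage).

1.1402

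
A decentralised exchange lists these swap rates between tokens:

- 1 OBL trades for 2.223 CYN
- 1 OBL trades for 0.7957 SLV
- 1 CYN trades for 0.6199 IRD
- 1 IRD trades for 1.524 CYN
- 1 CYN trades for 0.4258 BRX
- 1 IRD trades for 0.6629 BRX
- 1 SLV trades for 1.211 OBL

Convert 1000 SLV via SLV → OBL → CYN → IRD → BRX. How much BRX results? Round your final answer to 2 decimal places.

1000 SLV × 1.211 = 1211 OBL
1211 OBL × 2.223 = 2692.053 CYN
2692.053 CYN × 0.6199 = 1668.8036547 IRD
1668.8036547 IRD × 0.6629 = 1106.24994270063 BRX

1106.25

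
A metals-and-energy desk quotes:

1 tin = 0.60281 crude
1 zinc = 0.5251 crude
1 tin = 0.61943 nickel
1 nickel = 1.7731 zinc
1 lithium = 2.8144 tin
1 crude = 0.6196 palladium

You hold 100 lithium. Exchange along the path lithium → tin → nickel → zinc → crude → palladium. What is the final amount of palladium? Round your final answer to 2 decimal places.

100.57

100 lithium × 2.8144 = 281.44 tin
281.44 tin × 0.61943 = 174.3323792 nickel
174.3323792 nickel × 1.7731 = 309.10874155952 zinc
309.10874155952 zinc × 0.5251 = 162.313000192903952 crude
162.313000192903952 crude × 0.6196 = 100.5691349195232886592 palladium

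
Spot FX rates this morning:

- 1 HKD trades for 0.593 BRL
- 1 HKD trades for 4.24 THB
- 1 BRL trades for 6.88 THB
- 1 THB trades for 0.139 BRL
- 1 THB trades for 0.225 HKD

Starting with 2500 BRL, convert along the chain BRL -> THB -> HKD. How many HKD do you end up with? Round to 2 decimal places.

3870.00

2500 BRL × 6.88 = 17200 THB
17200 THB × 0.225 = 3870 HKD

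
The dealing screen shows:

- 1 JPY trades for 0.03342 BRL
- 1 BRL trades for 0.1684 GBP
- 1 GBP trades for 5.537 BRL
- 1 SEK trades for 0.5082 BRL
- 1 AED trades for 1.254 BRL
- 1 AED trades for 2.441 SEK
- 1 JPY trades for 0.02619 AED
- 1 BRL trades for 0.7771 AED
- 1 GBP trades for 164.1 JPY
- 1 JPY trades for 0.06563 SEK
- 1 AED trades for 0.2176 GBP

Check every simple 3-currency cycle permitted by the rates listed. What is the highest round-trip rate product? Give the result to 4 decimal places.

AED→SEK→BRL→AED: 2.441 × 0.5082 × 0.7771 = 0.96401
AED→GBP→BRL→AED: 0.2176 × 5.537 × 0.7771 = 0.93629
AED→GBP→JPY→AED: 0.2176 × 164.1 × 0.02619 = 0.93520
JPY→BRL→GBP→JPY: 0.03342 × 0.1684 × 164.1 = 0.92354
Maximum is AED→SEK→BRL→AED at 0.9640; no arbitrage — every cycle loses value.

0.9640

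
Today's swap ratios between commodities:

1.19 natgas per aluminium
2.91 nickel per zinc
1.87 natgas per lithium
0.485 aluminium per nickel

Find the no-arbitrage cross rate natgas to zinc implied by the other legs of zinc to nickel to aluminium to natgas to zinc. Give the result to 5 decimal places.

Known legs of the cycle: 2.91 × 0.485 × 1.19 = 1.6795065
For no arbitrage the full-cycle product must be 1, so the missing rate is 1 / 1.6795065 ≈ 0.5954130.

0.59541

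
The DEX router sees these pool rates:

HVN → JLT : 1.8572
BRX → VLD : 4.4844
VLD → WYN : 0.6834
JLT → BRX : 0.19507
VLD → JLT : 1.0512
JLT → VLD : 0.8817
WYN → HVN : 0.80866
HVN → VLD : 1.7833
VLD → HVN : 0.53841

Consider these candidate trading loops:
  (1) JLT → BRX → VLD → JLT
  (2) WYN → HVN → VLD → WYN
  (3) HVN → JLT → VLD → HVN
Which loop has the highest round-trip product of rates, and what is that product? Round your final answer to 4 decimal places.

(1) 0.19507 × 4.4844 × 1.0512 = 0.91956
(2) 0.80866 × 1.7833 × 0.6834 = 0.98552
(3) 1.8572 × 0.8817 × 0.53841 = 0.88164
Highest is cycle (2) at 0.9855 (≤1, no arbitrage).

0.9855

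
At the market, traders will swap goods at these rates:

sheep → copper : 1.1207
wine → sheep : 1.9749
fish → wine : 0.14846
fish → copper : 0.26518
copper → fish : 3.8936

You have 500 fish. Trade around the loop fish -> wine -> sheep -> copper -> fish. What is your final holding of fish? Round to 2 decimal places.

639.68

500 fish × 0.14846 = 74.23 wine
74.23 wine × 1.9749 = 146.596827 sheep
146.596827 sheep × 1.1207 = 164.2910640189 copper
164.2910640189 copper × 3.8936 = 639.68368686398904 fish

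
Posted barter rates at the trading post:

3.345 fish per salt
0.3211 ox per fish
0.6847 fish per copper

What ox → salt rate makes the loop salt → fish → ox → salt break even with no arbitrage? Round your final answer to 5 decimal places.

0.93103

Known legs of the cycle: 3.345 × 0.3211 = 1.0740795
For no arbitrage the full-cycle product must be 1, so the missing rate is 1 / 1.0740795 ≈ 0.9310298.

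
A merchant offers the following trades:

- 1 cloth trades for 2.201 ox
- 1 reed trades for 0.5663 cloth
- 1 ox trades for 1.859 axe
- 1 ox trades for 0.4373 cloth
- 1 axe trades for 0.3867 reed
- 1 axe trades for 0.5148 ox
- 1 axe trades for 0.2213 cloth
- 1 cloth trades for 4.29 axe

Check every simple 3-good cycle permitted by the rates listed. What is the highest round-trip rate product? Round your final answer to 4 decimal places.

axe→ox→cloth→axe: 0.5148 × 0.4373 × 4.29 = 0.96577
axe→reed→cloth→axe: 0.3867 × 0.5663 × 4.29 = 0.93946
axe→cloth→ox→axe: 0.2213 × 2.201 × 1.859 = 0.90548
Maximum is axe→ox→cloth→axe at 0.9658; no arbitrage — every cycle loses value.

0.9658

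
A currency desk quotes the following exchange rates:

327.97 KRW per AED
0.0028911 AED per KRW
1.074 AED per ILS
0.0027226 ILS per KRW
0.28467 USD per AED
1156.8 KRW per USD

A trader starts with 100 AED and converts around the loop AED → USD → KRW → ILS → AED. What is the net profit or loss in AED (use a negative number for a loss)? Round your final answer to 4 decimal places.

100 AED × 0.28467 = 28.467 USD
28.467 USD × 1156.8 = 32930.6256 KRW
32930.6256 KRW × 0.0027226 = 89.65692125856 ILS
89.65692125856 ILS × 1.074 = 96.29153343169344 AED
Net change: 96.29153343169344 − 100 = -3.70846656830656 AED

-3.7085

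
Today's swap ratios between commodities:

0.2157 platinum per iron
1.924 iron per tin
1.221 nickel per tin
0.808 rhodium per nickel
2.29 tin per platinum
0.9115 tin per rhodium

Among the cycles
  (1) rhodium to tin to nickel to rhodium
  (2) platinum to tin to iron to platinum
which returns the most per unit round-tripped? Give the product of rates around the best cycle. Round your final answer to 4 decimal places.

0.9504

(1) 0.9115 × 1.221 × 0.808 = 0.89926
(2) 2.29 × 1.924 × 0.2157 = 0.95037
Highest is cycle (2) at 0.9504 (≤1, no arbitrage).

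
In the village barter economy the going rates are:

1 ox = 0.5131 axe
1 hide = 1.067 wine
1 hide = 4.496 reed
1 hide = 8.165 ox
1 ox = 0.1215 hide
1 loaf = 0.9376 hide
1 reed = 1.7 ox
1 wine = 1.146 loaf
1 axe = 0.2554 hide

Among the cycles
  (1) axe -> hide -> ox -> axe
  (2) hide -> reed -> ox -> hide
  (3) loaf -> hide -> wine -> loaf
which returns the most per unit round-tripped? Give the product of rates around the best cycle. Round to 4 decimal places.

1.1465

(1) 0.2554 × 8.165 × 0.5131 = 1.06999
(2) 4.496 × 1.7 × 0.1215 = 0.92865
(3) 0.9376 × 1.067 × 1.146 = 1.14648
Highest is cycle (3) at 1.1465 (>1, arbitrage).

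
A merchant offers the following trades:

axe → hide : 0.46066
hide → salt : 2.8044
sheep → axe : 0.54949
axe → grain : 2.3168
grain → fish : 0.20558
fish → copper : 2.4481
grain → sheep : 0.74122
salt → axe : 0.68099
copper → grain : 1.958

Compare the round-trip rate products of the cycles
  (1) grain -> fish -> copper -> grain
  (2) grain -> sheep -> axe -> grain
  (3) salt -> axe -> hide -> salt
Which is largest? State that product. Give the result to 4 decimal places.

(1) 0.20558 × 2.4481 × 1.958 = 0.98542
(2) 0.74122 × 0.54949 × 2.3168 = 0.94362
(3) 0.68099 × 0.46066 × 2.8044 = 0.87975
Highest is cycle (1) at 0.9854 (≤1, no arbitrage).

0.9854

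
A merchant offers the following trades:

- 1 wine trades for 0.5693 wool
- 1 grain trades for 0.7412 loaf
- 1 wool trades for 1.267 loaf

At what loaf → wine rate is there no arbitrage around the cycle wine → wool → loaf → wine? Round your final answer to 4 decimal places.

1.3864

Known legs of the cycle: 0.5693 × 1.267 = 0.7213031
For no arbitrage the full-cycle product must be 1, so the missing rate is 1 / 0.7213031 ≈ 1.386380.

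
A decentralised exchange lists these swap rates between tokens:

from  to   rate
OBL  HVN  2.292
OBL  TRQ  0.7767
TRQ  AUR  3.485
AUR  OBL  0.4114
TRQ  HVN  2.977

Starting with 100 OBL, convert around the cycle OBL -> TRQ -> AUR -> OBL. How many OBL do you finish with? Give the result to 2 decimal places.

111.36

100 OBL × 0.7767 = 77.67 TRQ
77.67 TRQ × 3.485 = 270.67995 AUR
270.67995 AUR × 0.4114 = 111.35773143 OBL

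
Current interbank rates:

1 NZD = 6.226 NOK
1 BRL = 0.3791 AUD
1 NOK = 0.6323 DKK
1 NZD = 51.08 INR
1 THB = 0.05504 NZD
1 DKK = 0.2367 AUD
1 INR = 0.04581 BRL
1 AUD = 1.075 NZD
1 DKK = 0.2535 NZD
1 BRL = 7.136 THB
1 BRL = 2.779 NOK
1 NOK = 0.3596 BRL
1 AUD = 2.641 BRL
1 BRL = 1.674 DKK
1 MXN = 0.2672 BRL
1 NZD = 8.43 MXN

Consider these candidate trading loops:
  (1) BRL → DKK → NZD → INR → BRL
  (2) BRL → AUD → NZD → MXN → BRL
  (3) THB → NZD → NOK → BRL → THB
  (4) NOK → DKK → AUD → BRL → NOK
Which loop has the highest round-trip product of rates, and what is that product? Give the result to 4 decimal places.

1.0984

(1) 1.674 × 0.2535 × 51.08 × 0.04581 = 0.99299
(2) 0.3791 × 1.075 × 8.43 × 0.2672 = 0.91797
(3) 0.05504 × 6.226 × 0.3596 × 7.136 = 0.87935
(4) 0.6323 × 0.2367 × 2.641 × 2.779 = 1.09845
Highest is cycle (4) at 1.0984 (>1, arbitrage).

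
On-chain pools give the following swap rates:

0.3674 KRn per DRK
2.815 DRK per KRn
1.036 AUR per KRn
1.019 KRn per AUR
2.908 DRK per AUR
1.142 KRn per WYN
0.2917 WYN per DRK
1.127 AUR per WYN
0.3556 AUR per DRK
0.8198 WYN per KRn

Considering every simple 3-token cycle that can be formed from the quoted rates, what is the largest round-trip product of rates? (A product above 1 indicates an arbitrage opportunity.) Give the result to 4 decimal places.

1.1069

DRK→KRn→AUR→DRK: 0.3674 × 1.036 × 2.908 = 1.10686
DRK→AUR→KRn→DRK: 0.3556 × 1.019 × 2.815 = 1.02003
WYN→AUR→DRK→WYN: 1.127 × 2.908 × 0.2917 = 0.95599
WYN→AUR→KRn→WYN: 1.127 × 1.019 × 0.8198 = 0.94147
WYN→KRn→DRK→WYN: 1.142 × 2.815 × 0.2917 = 0.93774
Maximum is DRK→KRn→AUR→DRK at 1.1069; arbitrage exists.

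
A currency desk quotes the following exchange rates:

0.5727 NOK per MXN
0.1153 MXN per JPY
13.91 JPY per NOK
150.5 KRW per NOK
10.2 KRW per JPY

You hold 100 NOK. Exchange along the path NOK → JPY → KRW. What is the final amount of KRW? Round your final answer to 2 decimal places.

14188.20

100 NOK × 13.91 = 1391 JPY
1391 JPY × 10.2 = 14188.2 KRW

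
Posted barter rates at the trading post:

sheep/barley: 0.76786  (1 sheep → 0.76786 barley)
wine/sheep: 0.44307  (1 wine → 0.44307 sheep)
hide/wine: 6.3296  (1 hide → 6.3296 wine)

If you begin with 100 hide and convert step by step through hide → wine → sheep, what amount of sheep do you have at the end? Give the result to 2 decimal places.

280.45

100 hide × 6.3296 = 632.96 wine
632.96 wine × 0.44307 = 280.4455872 sheep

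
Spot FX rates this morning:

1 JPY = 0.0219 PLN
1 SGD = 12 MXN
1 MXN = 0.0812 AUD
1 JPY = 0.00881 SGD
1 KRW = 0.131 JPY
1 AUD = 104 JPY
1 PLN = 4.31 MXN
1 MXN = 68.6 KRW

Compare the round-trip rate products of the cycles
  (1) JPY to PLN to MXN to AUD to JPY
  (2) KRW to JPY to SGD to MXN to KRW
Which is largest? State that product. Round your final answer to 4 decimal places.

0.9501

(1) 0.0219 × 4.31 × 0.0812 × 104 = 0.79710
(2) 0.131 × 0.00881 × 12 × 68.6 = 0.95006
Highest is cycle (2) at 0.9501 (≤1, no arbitrage).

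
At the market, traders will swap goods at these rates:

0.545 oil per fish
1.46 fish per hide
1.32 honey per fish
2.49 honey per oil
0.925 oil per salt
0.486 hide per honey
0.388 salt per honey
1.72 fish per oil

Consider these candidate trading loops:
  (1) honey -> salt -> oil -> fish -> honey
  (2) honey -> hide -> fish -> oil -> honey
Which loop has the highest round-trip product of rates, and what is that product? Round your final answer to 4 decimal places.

0.9629

(1) 0.388 × 0.925 × 1.72 × 1.32 = 0.81485
(2) 0.486 × 1.46 × 0.545 × 2.49 = 0.96291
Highest is cycle (2) at 0.9629 (≤1, no arbitrage).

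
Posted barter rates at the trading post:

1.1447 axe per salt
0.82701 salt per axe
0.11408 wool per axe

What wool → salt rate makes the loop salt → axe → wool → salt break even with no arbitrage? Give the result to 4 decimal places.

Known legs of the cycle: 1.1447 × 0.11408 = 0.130587376
For no arbitrage the full-cycle product must be 1, so the missing rate is 1 / 0.130587376 ≈ 7.657708.

7.6577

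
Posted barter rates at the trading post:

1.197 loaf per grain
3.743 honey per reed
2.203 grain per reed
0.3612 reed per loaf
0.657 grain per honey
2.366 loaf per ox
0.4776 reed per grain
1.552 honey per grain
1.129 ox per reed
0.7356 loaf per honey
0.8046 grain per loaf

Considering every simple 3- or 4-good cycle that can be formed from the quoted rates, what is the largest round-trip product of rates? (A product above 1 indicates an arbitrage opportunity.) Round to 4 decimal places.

reed→honey→grain→reed: 3.743 × 0.657 × 0.4776 = 1.17449
loaf→reed→honey→grain→loaf: 0.3612 × 3.743 × 0.657 × 1.197 = 1.06323
loaf→grain→reed→honey→loaf: 0.8046 × 0.4776 × 3.743 × 0.7356 = 1.05805
loaf→grain→reed→ox→loaf: 0.8046 × 0.4776 × 1.129 × 2.366 = 1.02649
loaf→reed→honey→loaf: 0.3612 × 3.743 × 0.7356 = 0.99451
loaf→reed→ox→loaf: 0.3612 × 1.129 × 2.366 = 0.96484
loaf→reed→grain→loaf: 0.3612 × 2.203 × 1.197 = 0.95248
loaf→grain→honey→loaf: 0.8046 × 1.552 × 0.7356 = 0.91857
loaf→reed→grain→honey→loaf: 0.3612 × 2.203 × 1.552 × 0.7356 = 0.90844
Maximum is reed→honey→grain→reed at 1.1745; arbitrage exists.

1.1745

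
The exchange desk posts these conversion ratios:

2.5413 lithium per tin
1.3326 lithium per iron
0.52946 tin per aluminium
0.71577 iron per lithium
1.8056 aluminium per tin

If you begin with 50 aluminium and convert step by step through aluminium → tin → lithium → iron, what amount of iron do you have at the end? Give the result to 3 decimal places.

48.154

50 aluminium × 0.52946 = 26.473 tin
26.473 tin × 2.5413 = 67.2758349 lithium
67.2758349 lithium × 0.71577 = 48.154024346373 iron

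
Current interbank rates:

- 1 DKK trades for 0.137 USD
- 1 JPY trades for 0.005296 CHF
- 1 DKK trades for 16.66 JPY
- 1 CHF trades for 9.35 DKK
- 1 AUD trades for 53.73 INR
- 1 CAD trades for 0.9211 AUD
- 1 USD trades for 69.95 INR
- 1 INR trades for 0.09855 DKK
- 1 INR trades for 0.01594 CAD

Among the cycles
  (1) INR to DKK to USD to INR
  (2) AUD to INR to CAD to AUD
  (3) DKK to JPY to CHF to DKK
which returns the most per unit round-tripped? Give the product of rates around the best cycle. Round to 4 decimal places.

0.9444

(1) 0.09855 × 0.137 × 69.95 = 0.94442
(2) 53.73 × 0.01594 × 0.9211 = 0.78888
(3) 16.66 × 0.005296 × 9.35 = 0.82496
Highest is cycle (1) at 0.9444 (≤1, no arbitrage).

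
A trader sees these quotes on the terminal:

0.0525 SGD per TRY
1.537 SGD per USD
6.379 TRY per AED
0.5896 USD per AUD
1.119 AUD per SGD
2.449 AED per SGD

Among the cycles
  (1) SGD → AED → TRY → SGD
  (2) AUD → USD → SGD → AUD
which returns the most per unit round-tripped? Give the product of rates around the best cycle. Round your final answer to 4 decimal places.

1.0141

(1) 2.449 × 6.379 × 0.0525 = 0.82016
(2) 0.5896 × 1.537 × 1.119 = 1.01405
Highest is cycle (2) at 1.0141 (>1, arbitrage).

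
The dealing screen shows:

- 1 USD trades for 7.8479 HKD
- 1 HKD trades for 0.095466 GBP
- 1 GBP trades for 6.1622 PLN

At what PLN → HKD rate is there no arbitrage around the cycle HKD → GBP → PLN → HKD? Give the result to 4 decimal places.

Known legs of the cycle: 0.095466 × 6.1622 = 0.5882805852
For no arbitrage the full-cycle product must be 1, so the missing rate is 1 / 0.5882805852 ≈ 1.699869.

1.6999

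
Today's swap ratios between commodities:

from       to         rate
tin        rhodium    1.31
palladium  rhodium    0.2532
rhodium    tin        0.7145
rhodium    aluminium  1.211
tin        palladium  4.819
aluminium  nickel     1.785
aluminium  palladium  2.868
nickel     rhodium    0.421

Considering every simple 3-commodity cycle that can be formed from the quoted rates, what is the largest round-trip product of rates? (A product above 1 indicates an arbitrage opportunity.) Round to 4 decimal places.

0.9100

nickel→rhodium→aluminium→nickel: 0.421 × 1.211 × 1.785 = 0.91005
palladium→rhodium→aluminium→palladium: 0.2532 × 1.211 × 2.868 = 0.87940
palladium→rhodium→tin→palladium: 0.2532 × 0.7145 × 4.819 = 0.87181
Maximum is nickel→rhodium→aluminium→nickel at 0.9100; no arbitrage — every cycle loses value.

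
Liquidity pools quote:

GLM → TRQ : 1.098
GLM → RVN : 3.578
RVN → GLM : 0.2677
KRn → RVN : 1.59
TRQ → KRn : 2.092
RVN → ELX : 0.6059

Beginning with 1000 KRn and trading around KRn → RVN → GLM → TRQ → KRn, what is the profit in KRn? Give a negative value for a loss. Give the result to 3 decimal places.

-22.291

1000 KRn × 1.59 = 1590 RVN
1590 RVN × 0.2677 = 425.643 GLM
425.643 GLM × 1.098 = 467.356014 TRQ
467.356014 TRQ × 2.092 = 977.708781288 KRn
Net change: 977.708781288 − 1000 = -22.291218712 KRn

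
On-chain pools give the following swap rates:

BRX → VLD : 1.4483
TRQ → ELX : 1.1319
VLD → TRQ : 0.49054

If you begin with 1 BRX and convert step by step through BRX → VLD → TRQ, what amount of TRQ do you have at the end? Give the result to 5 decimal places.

1 BRX × 1.4483 = 1.4483 VLD
1.4483 VLD × 0.49054 = 0.710449082 TRQ

0.71045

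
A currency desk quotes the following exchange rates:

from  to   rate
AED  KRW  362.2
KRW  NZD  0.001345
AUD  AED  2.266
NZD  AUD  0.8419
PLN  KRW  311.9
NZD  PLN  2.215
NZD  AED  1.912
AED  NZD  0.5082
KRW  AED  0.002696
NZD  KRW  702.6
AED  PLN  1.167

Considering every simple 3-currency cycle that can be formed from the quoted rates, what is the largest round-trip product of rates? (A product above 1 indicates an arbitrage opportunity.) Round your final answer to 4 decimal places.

AED→PLN→KRW→AED: 1.167 × 311.9 × 0.002696 = 0.98131
AED→NZD→AUD→AED: 0.5082 × 0.8419 × 2.266 = 0.96952
AED→NZD→KRW→AED: 0.5082 × 702.6 × 0.002696 = 0.96264
AED→KRW→NZD→AED: 362.2 × 0.001345 × 1.912 = 0.93145
NZD→PLN→KRW→NZD: 2.215 × 311.9 × 0.001345 = 0.92920
Maximum is AED→PLN→KRW→AED at 0.9813; no arbitrage — every cycle loses value.

0.9813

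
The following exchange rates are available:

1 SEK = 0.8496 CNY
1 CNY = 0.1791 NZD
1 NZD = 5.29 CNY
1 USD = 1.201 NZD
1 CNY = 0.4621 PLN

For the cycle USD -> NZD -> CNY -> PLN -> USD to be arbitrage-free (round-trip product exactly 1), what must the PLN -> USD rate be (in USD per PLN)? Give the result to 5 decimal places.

0.34062

Known legs of the cycle: 1.201 × 5.29 × 0.4621 = 2.935855309
For no arbitrage the full-cycle product must be 1, so the missing rate is 1 / 2.935855309 ≈ 0.3406162.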